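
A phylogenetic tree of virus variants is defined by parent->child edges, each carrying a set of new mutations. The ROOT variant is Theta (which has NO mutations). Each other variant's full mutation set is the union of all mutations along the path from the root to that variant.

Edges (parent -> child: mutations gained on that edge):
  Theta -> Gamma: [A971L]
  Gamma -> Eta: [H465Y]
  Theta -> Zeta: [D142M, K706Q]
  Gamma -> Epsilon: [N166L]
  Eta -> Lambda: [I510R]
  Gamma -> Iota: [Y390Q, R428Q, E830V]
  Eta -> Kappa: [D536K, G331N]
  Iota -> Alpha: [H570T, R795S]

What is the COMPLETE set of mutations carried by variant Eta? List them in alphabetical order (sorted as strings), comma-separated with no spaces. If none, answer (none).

At Theta: gained [] -> total []
At Gamma: gained ['A971L'] -> total ['A971L']
At Eta: gained ['H465Y'] -> total ['A971L', 'H465Y']

Answer: A971L,H465Y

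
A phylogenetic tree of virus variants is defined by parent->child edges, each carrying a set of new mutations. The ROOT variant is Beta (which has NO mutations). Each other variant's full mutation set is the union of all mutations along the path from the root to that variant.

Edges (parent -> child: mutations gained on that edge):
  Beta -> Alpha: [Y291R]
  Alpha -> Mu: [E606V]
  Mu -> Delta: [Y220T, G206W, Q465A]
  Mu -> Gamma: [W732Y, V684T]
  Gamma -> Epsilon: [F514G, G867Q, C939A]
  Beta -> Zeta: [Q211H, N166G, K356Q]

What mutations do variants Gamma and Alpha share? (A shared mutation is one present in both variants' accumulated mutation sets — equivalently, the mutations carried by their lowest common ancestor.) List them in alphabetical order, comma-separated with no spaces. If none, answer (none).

Accumulating mutations along path to Gamma:
  At Beta: gained [] -> total []
  At Alpha: gained ['Y291R'] -> total ['Y291R']
  At Mu: gained ['E606V'] -> total ['E606V', 'Y291R']
  At Gamma: gained ['W732Y', 'V684T'] -> total ['E606V', 'V684T', 'W732Y', 'Y291R']
Mutations(Gamma) = ['E606V', 'V684T', 'W732Y', 'Y291R']
Accumulating mutations along path to Alpha:
  At Beta: gained [] -> total []
  At Alpha: gained ['Y291R'] -> total ['Y291R']
Mutations(Alpha) = ['Y291R']
Intersection: ['E606V', 'V684T', 'W732Y', 'Y291R'] ∩ ['Y291R'] = ['Y291R']

Answer: Y291R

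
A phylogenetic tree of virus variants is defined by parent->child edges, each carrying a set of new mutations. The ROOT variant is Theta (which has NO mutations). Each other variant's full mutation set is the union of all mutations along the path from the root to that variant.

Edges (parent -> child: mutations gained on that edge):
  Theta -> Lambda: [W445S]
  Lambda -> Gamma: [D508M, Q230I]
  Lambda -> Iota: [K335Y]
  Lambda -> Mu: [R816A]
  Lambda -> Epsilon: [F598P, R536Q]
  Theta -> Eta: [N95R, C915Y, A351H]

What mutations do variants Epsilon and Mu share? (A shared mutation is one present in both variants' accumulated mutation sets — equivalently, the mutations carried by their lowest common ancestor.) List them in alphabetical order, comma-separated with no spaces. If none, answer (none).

Answer: W445S

Derivation:
Accumulating mutations along path to Epsilon:
  At Theta: gained [] -> total []
  At Lambda: gained ['W445S'] -> total ['W445S']
  At Epsilon: gained ['F598P', 'R536Q'] -> total ['F598P', 'R536Q', 'W445S']
Mutations(Epsilon) = ['F598P', 'R536Q', 'W445S']
Accumulating mutations along path to Mu:
  At Theta: gained [] -> total []
  At Lambda: gained ['W445S'] -> total ['W445S']
  At Mu: gained ['R816A'] -> total ['R816A', 'W445S']
Mutations(Mu) = ['R816A', 'W445S']
Intersection: ['F598P', 'R536Q', 'W445S'] ∩ ['R816A', 'W445S'] = ['W445S']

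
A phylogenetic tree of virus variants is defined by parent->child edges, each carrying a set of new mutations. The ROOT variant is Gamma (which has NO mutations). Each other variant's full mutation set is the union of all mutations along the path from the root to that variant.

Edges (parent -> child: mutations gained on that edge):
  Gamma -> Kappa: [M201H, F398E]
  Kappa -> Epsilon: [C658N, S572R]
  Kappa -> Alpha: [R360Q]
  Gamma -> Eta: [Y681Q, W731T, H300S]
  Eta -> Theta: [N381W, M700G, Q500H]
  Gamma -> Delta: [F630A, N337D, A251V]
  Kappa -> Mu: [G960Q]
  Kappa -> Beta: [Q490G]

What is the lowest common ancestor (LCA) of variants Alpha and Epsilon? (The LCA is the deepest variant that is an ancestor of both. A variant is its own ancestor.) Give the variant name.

Answer: Kappa

Derivation:
Path from root to Alpha: Gamma -> Kappa -> Alpha
  ancestors of Alpha: {Gamma, Kappa, Alpha}
Path from root to Epsilon: Gamma -> Kappa -> Epsilon
  ancestors of Epsilon: {Gamma, Kappa, Epsilon}
Common ancestors: {Gamma, Kappa}
Walk up from Epsilon: Epsilon (not in ancestors of Alpha), Kappa (in ancestors of Alpha), Gamma (in ancestors of Alpha)
Deepest common ancestor (LCA) = Kappa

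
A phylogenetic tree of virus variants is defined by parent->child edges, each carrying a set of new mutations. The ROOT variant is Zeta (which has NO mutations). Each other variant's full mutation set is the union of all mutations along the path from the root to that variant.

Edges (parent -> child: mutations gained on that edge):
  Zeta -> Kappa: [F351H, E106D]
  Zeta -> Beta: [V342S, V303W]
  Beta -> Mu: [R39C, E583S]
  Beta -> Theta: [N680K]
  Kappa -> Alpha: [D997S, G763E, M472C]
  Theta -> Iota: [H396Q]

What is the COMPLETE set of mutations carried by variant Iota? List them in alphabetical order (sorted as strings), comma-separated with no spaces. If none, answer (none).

Answer: H396Q,N680K,V303W,V342S

Derivation:
At Zeta: gained [] -> total []
At Beta: gained ['V342S', 'V303W'] -> total ['V303W', 'V342S']
At Theta: gained ['N680K'] -> total ['N680K', 'V303W', 'V342S']
At Iota: gained ['H396Q'] -> total ['H396Q', 'N680K', 'V303W', 'V342S']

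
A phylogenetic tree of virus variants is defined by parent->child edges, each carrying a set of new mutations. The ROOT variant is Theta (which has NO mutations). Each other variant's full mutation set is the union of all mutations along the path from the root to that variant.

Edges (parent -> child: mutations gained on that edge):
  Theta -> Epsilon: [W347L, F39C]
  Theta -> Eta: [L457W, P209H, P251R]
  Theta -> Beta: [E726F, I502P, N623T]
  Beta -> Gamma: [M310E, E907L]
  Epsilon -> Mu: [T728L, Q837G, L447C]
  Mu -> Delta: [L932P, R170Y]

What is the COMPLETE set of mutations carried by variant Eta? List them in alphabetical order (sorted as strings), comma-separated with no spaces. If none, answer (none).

Answer: L457W,P209H,P251R

Derivation:
At Theta: gained [] -> total []
At Eta: gained ['L457W', 'P209H', 'P251R'] -> total ['L457W', 'P209H', 'P251R']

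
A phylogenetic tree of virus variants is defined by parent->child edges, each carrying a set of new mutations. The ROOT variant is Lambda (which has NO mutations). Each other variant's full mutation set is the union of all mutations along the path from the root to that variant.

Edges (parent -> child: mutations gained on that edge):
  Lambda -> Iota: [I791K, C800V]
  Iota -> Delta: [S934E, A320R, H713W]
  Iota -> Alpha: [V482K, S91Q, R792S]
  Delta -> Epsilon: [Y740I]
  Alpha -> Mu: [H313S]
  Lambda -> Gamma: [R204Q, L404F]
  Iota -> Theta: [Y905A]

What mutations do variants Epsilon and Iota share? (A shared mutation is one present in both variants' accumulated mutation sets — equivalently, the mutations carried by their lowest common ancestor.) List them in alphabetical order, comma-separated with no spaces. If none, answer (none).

Accumulating mutations along path to Epsilon:
  At Lambda: gained [] -> total []
  At Iota: gained ['I791K', 'C800V'] -> total ['C800V', 'I791K']
  At Delta: gained ['S934E', 'A320R', 'H713W'] -> total ['A320R', 'C800V', 'H713W', 'I791K', 'S934E']
  At Epsilon: gained ['Y740I'] -> total ['A320R', 'C800V', 'H713W', 'I791K', 'S934E', 'Y740I']
Mutations(Epsilon) = ['A320R', 'C800V', 'H713W', 'I791K', 'S934E', 'Y740I']
Accumulating mutations along path to Iota:
  At Lambda: gained [] -> total []
  At Iota: gained ['I791K', 'C800V'] -> total ['C800V', 'I791K']
Mutations(Iota) = ['C800V', 'I791K']
Intersection: ['A320R', 'C800V', 'H713W', 'I791K', 'S934E', 'Y740I'] ∩ ['C800V', 'I791K'] = ['C800V', 'I791K']

Answer: C800V,I791K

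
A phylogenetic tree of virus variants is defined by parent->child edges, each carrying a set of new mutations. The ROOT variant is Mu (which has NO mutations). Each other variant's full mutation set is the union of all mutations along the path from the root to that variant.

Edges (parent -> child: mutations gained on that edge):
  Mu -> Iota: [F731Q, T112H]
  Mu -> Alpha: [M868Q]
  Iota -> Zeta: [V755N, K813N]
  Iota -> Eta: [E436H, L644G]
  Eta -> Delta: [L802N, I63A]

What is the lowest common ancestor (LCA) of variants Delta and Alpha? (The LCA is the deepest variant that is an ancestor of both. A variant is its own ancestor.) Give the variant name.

Path from root to Delta: Mu -> Iota -> Eta -> Delta
  ancestors of Delta: {Mu, Iota, Eta, Delta}
Path from root to Alpha: Mu -> Alpha
  ancestors of Alpha: {Mu, Alpha}
Common ancestors: {Mu}
Walk up from Alpha: Alpha (not in ancestors of Delta), Mu (in ancestors of Delta)
Deepest common ancestor (LCA) = Mu

Answer: Mu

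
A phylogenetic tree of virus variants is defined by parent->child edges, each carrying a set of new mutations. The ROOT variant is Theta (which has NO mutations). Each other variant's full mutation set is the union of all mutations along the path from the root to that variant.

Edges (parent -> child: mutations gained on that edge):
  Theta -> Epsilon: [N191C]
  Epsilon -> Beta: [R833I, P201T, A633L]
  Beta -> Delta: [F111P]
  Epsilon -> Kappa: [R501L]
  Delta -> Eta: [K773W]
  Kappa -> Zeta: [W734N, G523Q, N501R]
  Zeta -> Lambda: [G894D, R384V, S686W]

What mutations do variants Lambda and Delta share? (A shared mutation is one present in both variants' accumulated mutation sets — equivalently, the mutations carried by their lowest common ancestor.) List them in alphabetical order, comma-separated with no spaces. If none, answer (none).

Accumulating mutations along path to Lambda:
  At Theta: gained [] -> total []
  At Epsilon: gained ['N191C'] -> total ['N191C']
  At Kappa: gained ['R501L'] -> total ['N191C', 'R501L']
  At Zeta: gained ['W734N', 'G523Q', 'N501R'] -> total ['G523Q', 'N191C', 'N501R', 'R501L', 'W734N']
  At Lambda: gained ['G894D', 'R384V', 'S686W'] -> total ['G523Q', 'G894D', 'N191C', 'N501R', 'R384V', 'R501L', 'S686W', 'W734N']
Mutations(Lambda) = ['G523Q', 'G894D', 'N191C', 'N501R', 'R384V', 'R501L', 'S686W', 'W734N']
Accumulating mutations along path to Delta:
  At Theta: gained [] -> total []
  At Epsilon: gained ['N191C'] -> total ['N191C']
  At Beta: gained ['R833I', 'P201T', 'A633L'] -> total ['A633L', 'N191C', 'P201T', 'R833I']
  At Delta: gained ['F111P'] -> total ['A633L', 'F111P', 'N191C', 'P201T', 'R833I']
Mutations(Delta) = ['A633L', 'F111P', 'N191C', 'P201T', 'R833I']
Intersection: ['G523Q', 'G894D', 'N191C', 'N501R', 'R384V', 'R501L', 'S686W', 'W734N'] ∩ ['A633L', 'F111P', 'N191C', 'P201T', 'R833I'] = ['N191C']

Answer: N191C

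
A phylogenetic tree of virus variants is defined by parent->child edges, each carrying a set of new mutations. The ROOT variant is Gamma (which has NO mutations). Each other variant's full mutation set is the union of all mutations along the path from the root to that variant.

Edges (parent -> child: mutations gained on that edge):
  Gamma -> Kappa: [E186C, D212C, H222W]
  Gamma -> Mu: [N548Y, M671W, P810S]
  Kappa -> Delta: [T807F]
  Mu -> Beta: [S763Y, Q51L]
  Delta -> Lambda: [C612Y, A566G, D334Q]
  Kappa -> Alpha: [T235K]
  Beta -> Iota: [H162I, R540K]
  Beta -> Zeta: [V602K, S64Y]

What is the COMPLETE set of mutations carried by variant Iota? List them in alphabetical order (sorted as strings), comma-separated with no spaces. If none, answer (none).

At Gamma: gained [] -> total []
At Mu: gained ['N548Y', 'M671W', 'P810S'] -> total ['M671W', 'N548Y', 'P810S']
At Beta: gained ['S763Y', 'Q51L'] -> total ['M671W', 'N548Y', 'P810S', 'Q51L', 'S763Y']
At Iota: gained ['H162I', 'R540K'] -> total ['H162I', 'M671W', 'N548Y', 'P810S', 'Q51L', 'R540K', 'S763Y']

Answer: H162I,M671W,N548Y,P810S,Q51L,R540K,S763Y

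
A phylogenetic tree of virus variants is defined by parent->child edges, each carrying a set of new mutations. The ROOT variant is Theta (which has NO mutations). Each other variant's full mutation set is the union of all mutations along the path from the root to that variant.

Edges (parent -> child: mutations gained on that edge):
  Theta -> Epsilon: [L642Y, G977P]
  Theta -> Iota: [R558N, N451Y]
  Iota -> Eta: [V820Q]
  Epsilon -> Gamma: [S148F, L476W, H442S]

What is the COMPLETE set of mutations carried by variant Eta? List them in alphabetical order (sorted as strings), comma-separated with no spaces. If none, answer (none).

Answer: N451Y,R558N,V820Q

Derivation:
At Theta: gained [] -> total []
At Iota: gained ['R558N', 'N451Y'] -> total ['N451Y', 'R558N']
At Eta: gained ['V820Q'] -> total ['N451Y', 'R558N', 'V820Q']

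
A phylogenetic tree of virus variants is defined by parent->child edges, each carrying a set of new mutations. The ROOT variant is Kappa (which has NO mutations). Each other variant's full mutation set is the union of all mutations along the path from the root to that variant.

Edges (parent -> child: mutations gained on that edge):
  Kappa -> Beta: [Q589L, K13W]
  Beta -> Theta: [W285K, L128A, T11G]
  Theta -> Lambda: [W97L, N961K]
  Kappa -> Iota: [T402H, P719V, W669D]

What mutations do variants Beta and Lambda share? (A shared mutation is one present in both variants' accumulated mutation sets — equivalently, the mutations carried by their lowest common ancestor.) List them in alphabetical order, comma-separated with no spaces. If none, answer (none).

Answer: K13W,Q589L

Derivation:
Accumulating mutations along path to Beta:
  At Kappa: gained [] -> total []
  At Beta: gained ['Q589L', 'K13W'] -> total ['K13W', 'Q589L']
Mutations(Beta) = ['K13W', 'Q589L']
Accumulating mutations along path to Lambda:
  At Kappa: gained [] -> total []
  At Beta: gained ['Q589L', 'K13W'] -> total ['K13W', 'Q589L']
  At Theta: gained ['W285K', 'L128A', 'T11G'] -> total ['K13W', 'L128A', 'Q589L', 'T11G', 'W285K']
  At Lambda: gained ['W97L', 'N961K'] -> total ['K13W', 'L128A', 'N961K', 'Q589L', 'T11G', 'W285K', 'W97L']
Mutations(Lambda) = ['K13W', 'L128A', 'N961K', 'Q589L', 'T11G', 'W285K', 'W97L']
Intersection: ['K13W', 'Q589L'] ∩ ['K13W', 'L128A', 'N961K', 'Q589L', 'T11G', 'W285K', 'W97L'] = ['K13W', 'Q589L']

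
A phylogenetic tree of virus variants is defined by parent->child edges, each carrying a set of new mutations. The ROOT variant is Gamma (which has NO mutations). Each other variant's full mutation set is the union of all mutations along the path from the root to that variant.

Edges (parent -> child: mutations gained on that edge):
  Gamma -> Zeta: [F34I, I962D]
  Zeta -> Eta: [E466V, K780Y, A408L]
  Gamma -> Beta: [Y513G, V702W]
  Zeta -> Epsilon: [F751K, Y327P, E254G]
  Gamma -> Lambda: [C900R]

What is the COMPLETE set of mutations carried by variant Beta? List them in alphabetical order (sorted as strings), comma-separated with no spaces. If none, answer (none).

At Gamma: gained [] -> total []
At Beta: gained ['Y513G', 'V702W'] -> total ['V702W', 'Y513G']

Answer: V702W,Y513G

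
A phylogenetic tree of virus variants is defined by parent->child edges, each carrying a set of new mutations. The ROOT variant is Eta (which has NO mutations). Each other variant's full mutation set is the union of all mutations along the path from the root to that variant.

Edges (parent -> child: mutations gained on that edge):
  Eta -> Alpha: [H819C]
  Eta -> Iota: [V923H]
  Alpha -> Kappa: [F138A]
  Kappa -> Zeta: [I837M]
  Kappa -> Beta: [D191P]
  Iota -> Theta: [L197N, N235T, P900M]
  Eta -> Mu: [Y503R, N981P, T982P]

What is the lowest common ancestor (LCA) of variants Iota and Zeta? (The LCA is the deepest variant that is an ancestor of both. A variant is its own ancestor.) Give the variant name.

Answer: Eta

Derivation:
Path from root to Iota: Eta -> Iota
  ancestors of Iota: {Eta, Iota}
Path from root to Zeta: Eta -> Alpha -> Kappa -> Zeta
  ancestors of Zeta: {Eta, Alpha, Kappa, Zeta}
Common ancestors: {Eta}
Walk up from Zeta: Zeta (not in ancestors of Iota), Kappa (not in ancestors of Iota), Alpha (not in ancestors of Iota), Eta (in ancestors of Iota)
Deepest common ancestor (LCA) = Eta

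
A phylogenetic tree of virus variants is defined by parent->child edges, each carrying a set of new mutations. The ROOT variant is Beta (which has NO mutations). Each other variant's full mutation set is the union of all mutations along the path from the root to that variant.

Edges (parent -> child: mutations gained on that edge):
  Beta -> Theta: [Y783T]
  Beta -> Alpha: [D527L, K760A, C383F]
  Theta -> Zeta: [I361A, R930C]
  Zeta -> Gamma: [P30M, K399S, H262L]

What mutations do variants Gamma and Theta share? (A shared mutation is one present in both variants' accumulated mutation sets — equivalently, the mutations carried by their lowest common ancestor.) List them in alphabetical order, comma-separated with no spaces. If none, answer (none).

Accumulating mutations along path to Gamma:
  At Beta: gained [] -> total []
  At Theta: gained ['Y783T'] -> total ['Y783T']
  At Zeta: gained ['I361A', 'R930C'] -> total ['I361A', 'R930C', 'Y783T']
  At Gamma: gained ['P30M', 'K399S', 'H262L'] -> total ['H262L', 'I361A', 'K399S', 'P30M', 'R930C', 'Y783T']
Mutations(Gamma) = ['H262L', 'I361A', 'K399S', 'P30M', 'R930C', 'Y783T']
Accumulating mutations along path to Theta:
  At Beta: gained [] -> total []
  At Theta: gained ['Y783T'] -> total ['Y783T']
Mutations(Theta) = ['Y783T']
Intersection: ['H262L', 'I361A', 'K399S', 'P30M', 'R930C', 'Y783T'] ∩ ['Y783T'] = ['Y783T']

Answer: Y783T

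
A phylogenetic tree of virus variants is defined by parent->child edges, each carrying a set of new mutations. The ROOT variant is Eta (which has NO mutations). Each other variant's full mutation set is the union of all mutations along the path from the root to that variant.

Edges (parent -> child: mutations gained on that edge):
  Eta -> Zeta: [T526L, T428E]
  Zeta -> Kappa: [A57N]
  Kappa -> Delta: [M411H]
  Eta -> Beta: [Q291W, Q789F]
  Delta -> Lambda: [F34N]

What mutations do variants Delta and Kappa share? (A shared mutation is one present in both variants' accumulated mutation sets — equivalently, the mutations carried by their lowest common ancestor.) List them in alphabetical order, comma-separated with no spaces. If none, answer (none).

Accumulating mutations along path to Delta:
  At Eta: gained [] -> total []
  At Zeta: gained ['T526L', 'T428E'] -> total ['T428E', 'T526L']
  At Kappa: gained ['A57N'] -> total ['A57N', 'T428E', 'T526L']
  At Delta: gained ['M411H'] -> total ['A57N', 'M411H', 'T428E', 'T526L']
Mutations(Delta) = ['A57N', 'M411H', 'T428E', 'T526L']
Accumulating mutations along path to Kappa:
  At Eta: gained [] -> total []
  At Zeta: gained ['T526L', 'T428E'] -> total ['T428E', 'T526L']
  At Kappa: gained ['A57N'] -> total ['A57N', 'T428E', 'T526L']
Mutations(Kappa) = ['A57N', 'T428E', 'T526L']
Intersection: ['A57N', 'M411H', 'T428E', 'T526L'] ∩ ['A57N', 'T428E', 'T526L'] = ['A57N', 'T428E', 'T526L']

Answer: A57N,T428E,T526L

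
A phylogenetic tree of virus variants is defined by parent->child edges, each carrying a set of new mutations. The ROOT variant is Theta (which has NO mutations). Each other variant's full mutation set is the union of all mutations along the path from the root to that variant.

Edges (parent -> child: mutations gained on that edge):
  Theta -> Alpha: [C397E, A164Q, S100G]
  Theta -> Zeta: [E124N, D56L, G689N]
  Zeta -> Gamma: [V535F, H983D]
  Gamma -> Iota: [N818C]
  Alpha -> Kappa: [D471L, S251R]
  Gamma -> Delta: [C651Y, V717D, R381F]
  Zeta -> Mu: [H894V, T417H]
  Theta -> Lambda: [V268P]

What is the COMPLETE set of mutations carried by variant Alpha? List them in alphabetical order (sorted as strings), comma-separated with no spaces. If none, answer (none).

Answer: A164Q,C397E,S100G

Derivation:
At Theta: gained [] -> total []
At Alpha: gained ['C397E', 'A164Q', 'S100G'] -> total ['A164Q', 'C397E', 'S100G']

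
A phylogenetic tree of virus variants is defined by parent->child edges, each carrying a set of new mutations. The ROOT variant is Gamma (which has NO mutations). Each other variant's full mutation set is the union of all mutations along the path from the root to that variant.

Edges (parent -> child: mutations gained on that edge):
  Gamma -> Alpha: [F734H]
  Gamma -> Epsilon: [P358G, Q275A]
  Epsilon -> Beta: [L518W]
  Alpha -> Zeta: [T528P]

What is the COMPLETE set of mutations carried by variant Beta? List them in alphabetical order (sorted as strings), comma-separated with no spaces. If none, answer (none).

At Gamma: gained [] -> total []
At Epsilon: gained ['P358G', 'Q275A'] -> total ['P358G', 'Q275A']
At Beta: gained ['L518W'] -> total ['L518W', 'P358G', 'Q275A']

Answer: L518W,P358G,Q275A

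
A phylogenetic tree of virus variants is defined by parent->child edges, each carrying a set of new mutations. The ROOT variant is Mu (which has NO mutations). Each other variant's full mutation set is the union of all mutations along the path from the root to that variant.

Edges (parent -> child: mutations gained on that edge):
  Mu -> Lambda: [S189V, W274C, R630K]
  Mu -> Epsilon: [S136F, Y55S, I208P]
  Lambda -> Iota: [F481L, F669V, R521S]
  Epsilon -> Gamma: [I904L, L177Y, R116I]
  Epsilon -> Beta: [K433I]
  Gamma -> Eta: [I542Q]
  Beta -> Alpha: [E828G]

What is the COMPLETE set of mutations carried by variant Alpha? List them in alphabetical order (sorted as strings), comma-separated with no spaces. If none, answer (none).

At Mu: gained [] -> total []
At Epsilon: gained ['S136F', 'Y55S', 'I208P'] -> total ['I208P', 'S136F', 'Y55S']
At Beta: gained ['K433I'] -> total ['I208P', 'K433I', 'S136F', 'Y55S']
At Alpha: gained ['E828G'] -> total ['E828G', 'I208P', 'K433I', 'S136F', 'Y55S']

Answer: E828G,I208P,K433I,S136F,Y55S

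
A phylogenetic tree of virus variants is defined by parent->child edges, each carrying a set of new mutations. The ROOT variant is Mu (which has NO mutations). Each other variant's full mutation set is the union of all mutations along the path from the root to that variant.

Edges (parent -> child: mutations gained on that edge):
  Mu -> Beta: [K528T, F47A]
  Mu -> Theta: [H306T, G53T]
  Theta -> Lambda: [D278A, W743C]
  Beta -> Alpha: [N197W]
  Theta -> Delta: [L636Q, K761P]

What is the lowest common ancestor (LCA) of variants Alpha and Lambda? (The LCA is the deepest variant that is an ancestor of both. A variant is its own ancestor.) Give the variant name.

Path from root to Alpha: Mu -> Beta -> Alpha
  ancestors of Alpha: {Mu, Beta, Alpha}
Path from root to Lambda: Mu -> Theta -> Lambda
  ancestors of Lambda: {Mu, Theta, Lambda}
Common ancestors: {Mu}
Walk up from Lambda: Lambda (not in ancestors of Alpha), Theta (not in ancestors of Alpha), Mu (in ancestors of Alpha)
Deepest common ancestor (LCA) = Mu

Answer: Mu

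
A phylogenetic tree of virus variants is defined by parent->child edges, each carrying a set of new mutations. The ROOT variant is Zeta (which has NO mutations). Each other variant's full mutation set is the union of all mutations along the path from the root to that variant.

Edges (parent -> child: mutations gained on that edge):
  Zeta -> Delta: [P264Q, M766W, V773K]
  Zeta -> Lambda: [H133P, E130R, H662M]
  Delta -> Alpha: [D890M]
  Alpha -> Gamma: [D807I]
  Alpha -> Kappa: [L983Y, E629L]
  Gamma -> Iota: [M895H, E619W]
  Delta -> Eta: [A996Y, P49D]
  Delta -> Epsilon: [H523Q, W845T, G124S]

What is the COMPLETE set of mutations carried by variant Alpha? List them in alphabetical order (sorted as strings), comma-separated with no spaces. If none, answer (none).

At Zeta: gained [] -> total []
At Delta: gained ['P264Q', 'M766W', 'V773K'] -> total ['M766W', 'P264Q', 'V773K']
At Alpha: gained ['D890M'] -> total ['D890M', 'M766W', 'P264Q', 'V773K']

Answer: D890M,M766W,P264Q,V773K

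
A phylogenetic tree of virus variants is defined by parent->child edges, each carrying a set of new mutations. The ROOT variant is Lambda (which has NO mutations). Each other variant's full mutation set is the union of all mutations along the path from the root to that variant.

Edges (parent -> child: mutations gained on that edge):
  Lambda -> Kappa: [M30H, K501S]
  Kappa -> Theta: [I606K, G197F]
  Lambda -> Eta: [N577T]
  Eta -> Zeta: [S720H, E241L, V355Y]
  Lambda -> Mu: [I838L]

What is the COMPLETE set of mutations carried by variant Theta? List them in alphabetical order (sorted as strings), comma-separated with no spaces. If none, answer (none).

Answer: G197F,I606K,K501S,M30H

Derivation:
At Lambda: gained [] -> total []
At Kappa: gained ['M30H', 'K501S'] -> total ['K501S', 'M30H']
At Theta: gained ['I606K', 'G197F'] -> total ['G197F', 'I606K', 'K501S', 'M30H']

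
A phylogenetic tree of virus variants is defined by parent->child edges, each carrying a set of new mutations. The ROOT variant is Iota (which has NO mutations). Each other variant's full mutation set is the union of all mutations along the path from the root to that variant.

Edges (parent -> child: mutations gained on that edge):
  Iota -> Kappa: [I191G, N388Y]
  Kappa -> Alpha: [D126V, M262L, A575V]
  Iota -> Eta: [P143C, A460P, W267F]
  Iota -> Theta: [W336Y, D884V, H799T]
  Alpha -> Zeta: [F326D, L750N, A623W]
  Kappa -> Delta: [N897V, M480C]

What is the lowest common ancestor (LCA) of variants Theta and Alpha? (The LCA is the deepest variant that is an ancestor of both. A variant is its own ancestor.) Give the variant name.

Answer: Iota

Derivation:
Path from root to Theta: Iota -> Theta
  ancestors of Theta: {Iota, Theta}
Path from root to Alpha: Iota -> Kappa -> Alpha
  ancestors of Alpha: {Iota, Kappa, Alpha}
Common ancestors: {Iota}
Walk up from Alpha: Alpha (not in ancestors of Theta), Kappa (not in ancestors of Theta), Iota (in ancestors of Theta)
Deepest common ancestor (LCA) = Iota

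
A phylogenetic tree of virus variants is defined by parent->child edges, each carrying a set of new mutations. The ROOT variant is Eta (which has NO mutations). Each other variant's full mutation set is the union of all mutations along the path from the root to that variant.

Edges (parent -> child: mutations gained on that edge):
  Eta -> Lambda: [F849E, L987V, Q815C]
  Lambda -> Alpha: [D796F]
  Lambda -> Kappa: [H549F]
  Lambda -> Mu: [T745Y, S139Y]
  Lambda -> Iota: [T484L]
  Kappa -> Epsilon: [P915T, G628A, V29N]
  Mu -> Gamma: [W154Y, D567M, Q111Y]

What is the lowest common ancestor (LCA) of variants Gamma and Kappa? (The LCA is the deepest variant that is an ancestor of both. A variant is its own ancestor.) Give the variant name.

Path from root to Gamma: Eta -> Lambda -> Mu -> Gamma
  ancestors of Gamma: {Eta, Lambda, Mu, Gamma}
Path from root to Kappa: Eta -> Lambda -> Kappa
  ancestors of Kappa: {Eta, Lambda, Kappa}
Common ancestors: {Eta, Lambda}
Walk up from Kappa: Kappa (not in ancestors of Gamma), Lambda (in ancestors of Gamma), Eta (in ancestors of Gamma)
Deepest common ancestor (LCA) = Lambda

Answer: Lambda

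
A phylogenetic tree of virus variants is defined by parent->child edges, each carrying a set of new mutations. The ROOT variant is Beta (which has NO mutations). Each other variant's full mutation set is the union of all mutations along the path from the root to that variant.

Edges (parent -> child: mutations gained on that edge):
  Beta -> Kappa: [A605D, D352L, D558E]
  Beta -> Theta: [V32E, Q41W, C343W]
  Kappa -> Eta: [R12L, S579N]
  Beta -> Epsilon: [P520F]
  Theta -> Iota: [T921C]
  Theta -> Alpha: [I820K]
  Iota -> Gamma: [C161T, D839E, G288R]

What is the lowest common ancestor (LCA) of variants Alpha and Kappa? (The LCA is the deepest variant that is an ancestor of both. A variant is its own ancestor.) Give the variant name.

Answer: Beta

Derivation:
Path from root to Alpha: Beta -> Theta -> Alpha
  ancestors of Alpha: {Beta, Theta, Alpha}
Path from root to Kappa: Beta -> Kappa
  ancestors of Kappa: {Beta, Kappa}
Common ancestors: {Beta}
Walk up from Kappa: Kappa (not in ancestors of Alpha), Beta (in ancestors of Alpha)
Deepest common ancestor (LCA) = Beta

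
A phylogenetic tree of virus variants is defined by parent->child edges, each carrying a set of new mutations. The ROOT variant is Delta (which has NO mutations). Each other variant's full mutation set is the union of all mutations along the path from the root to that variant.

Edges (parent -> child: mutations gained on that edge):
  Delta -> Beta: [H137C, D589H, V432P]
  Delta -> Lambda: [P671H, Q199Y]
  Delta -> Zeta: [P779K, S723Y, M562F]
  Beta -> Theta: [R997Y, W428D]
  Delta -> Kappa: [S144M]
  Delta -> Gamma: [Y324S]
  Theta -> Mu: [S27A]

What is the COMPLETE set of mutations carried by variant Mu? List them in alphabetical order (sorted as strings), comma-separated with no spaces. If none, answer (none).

Answer: D589H,H137C,R997Y,S27A,V432P,W428D

Derivation:
At Delta: gained [] -> total []
At Beta: gained ['H137C', 'D589H', 'V432P'] -> total ['D589H', 'H137C', 'V432P']
At Theta: gained ['R997Y', 'W428D'] -> total ['D589H', 'H137C', 'R997Y', 'V432P', 'W428D']
At Mu: gained ['S27A'] -> total ['D589H', 'H137C', 'R997Y', 'S27A', 'V432P', 'W428D']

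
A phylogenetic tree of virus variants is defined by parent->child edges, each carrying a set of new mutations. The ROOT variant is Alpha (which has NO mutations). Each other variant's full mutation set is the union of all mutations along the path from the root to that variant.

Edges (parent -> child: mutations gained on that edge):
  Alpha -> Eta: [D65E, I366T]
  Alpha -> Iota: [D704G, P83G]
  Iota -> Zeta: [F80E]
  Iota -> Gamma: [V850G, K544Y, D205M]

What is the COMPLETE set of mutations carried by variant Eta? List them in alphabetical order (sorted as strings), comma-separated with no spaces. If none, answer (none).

At Alpha: gained [] -> total []
At Eta: gained ['D65E', 'I366T'] -> total ['D65E', 'I366T']

Answer: D65E,I366T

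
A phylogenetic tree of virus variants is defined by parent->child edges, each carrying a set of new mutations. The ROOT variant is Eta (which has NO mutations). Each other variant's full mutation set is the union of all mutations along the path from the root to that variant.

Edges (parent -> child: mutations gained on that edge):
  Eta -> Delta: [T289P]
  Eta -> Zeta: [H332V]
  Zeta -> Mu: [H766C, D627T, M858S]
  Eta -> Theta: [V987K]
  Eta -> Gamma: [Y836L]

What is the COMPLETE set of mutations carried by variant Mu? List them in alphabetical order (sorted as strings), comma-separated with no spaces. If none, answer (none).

Answer: D627T,H332V,H766C,M858S

Derivation:
At Eta: gained [] -> total []
At Zeta: gained ['H332V'] -> total ['H332V']
At Mu: gained ['H766C', 'D627T', 'M858S'] -> total ['D627T', 'H332V', 'H766C', 'M858S']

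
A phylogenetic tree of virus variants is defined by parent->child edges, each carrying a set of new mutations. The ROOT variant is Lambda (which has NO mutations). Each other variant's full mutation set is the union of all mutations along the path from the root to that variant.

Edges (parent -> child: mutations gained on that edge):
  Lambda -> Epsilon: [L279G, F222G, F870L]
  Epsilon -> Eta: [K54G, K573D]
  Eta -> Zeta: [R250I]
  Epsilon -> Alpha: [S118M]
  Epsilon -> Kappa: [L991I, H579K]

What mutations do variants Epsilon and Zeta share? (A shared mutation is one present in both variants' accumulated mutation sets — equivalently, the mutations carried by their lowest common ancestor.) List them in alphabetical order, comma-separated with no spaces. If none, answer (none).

Accumulating mutations along path to Epsilon:
  At Lambda: gained [] -> total []
  At Epsilon: gained ['L279G', 'F222G', 'F870L'] -> total ['F222G', 'F870L', 'L279G']
Mutations(Epsilon) = ['F222G', 'F870L', 'L279G']
Accumulating mutations along path to Zeta:
  At Lambda: gained [] -> total []
  At Epsilon: gained ['L279G', 'F222G', 'F870L'] -> total ['F222G', 'F870L', 'L279G']
  At Eta: gained ['K54G', 'K573D'] -> total ['F222G', 'F870L', 'K54G', 'K573D', 'L279G']
  At Zeta: gained ['R250I'] -> total ['F222G', 'F870L', 'K54G', 'K573D', 'L279G', 'R250I']
Mutations(Zeta) = ['F222G', 'F870L', 'K54G', 'K573D', 'L279G', 'R250I']
Intersection: ['F222G', 'F870L', 'L279G'] ∩ ['F222G', 'F870L', 'K54G', 'K573D', 'L279G', 'R250I'] = ['F222G', 'F870L', 'L279G']

Answer: F222G,F870L,L279G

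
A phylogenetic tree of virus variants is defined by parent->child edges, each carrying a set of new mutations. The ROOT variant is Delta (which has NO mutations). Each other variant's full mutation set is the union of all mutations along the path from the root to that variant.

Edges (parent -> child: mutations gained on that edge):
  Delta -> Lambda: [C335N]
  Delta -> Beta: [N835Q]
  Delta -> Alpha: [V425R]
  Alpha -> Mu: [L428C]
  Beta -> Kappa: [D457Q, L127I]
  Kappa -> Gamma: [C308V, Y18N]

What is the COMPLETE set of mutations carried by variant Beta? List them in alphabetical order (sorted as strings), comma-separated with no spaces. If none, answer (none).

At Delta: gained [] -> total []
At Beta: gained ['N835Q'] -> total ['N835Q']

Answer: N835Q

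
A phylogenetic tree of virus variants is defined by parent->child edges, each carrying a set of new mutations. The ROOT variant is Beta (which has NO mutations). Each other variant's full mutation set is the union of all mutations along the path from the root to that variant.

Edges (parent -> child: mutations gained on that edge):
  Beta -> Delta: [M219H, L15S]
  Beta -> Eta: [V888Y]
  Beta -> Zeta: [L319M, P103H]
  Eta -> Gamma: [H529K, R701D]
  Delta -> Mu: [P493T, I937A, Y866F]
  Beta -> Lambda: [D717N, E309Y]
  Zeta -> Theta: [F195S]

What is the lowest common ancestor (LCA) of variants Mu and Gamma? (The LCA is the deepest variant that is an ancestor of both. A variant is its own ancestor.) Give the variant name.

Answer: Beta

Derivation:
Path from root to Mu: Beta -> Delta -> Mu
  ancestors of Mu: {Beta, Delta, Mu}
Path from root to Gamma: Beta -> Eta -> Gamma
  ancestors of Gamma: {Beta, Eta, Gamma}
Common ancestors: {Beta}
Walk up from Gamma: Gamma (not in ancestors of Mu), Eta (not in ancestors of Mu), Beta (in ancestors of Mu)
Deepest common ancestor (LCA) = Beta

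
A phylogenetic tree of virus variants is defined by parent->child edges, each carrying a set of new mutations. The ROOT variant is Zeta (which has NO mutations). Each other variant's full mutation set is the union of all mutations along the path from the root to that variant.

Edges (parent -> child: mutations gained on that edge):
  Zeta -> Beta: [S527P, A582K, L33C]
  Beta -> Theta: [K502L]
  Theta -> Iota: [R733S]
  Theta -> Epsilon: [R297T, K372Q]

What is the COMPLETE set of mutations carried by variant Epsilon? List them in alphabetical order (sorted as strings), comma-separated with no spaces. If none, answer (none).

Answer: A582K,K372Q,K502L,L33C,R297T,S527P

Derivation:
At Zeta: gained [] -> total []
At Beta: gained ['S527P', 'A582K', 'L33C'] -> total ['A582K', 'L33C', 'S527P']
At Theta: gained ['K502L'] -> total ['A582K', 'K502L', 'L33C', 'S527P']
At Epsilon: gained ['R297T', 'K372Q'] -> total ['A582K', 'K372Q', 'K502L', 'L33C', 'R297T', 'S527P']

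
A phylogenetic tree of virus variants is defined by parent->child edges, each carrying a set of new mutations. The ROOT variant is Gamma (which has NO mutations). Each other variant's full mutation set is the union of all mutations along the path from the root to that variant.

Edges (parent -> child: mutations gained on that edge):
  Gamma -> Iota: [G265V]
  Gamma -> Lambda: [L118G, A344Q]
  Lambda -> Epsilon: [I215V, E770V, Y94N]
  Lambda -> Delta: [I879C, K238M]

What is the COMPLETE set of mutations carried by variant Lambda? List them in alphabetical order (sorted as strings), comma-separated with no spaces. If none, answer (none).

Answer: A344Q,L118G

Derivation:
At Gamma: gained [] -> total []
At Lambda: gained ['L118G', 'A344Q'] -> total ['A344Q', 'L118G']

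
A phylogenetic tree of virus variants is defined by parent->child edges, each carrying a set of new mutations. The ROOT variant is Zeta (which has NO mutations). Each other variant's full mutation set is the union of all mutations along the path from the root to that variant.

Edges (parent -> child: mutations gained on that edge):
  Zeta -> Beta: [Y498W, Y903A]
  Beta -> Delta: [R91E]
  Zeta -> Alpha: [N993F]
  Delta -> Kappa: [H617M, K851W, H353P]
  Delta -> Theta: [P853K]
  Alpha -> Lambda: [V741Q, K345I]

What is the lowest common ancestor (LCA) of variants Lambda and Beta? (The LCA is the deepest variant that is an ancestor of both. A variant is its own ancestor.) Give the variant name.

Path from root to Lambda: Zeta -> Alpha -> Lambda
  ancestors of Lambda: {Zeta, Alpha, Lambda}
Path from root to Beta: Zeta -> Beta
  ancestors of Beta: {Zeta, Beta}
Common ancestors: {Zeta}
Walk up from Beta: Beta (not in ancestors of Lambda), Zeta (in ancestors of Lambda)
Deepest common ancestor (LCA) = Zeta

Answer: Zeta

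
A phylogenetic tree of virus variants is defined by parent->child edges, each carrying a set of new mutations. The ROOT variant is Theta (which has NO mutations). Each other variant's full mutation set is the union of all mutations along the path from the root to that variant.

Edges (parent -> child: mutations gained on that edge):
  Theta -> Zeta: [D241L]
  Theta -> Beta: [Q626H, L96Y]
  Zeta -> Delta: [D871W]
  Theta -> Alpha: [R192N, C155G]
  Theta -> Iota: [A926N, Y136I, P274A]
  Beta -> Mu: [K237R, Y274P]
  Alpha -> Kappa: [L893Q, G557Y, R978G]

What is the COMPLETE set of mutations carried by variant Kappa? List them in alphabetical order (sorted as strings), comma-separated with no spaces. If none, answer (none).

Answer: C155G,G557Y,L893Q,R192N,R978G

Derivation:
At Theta: gained [] -> total []
At Alpha: gained ['R192N', 'C155G'] -> total ['C155G', 'R192N']
At Kappa: gained ['L893Q', 'G557Y', 'R978G'] -> total ['C155G', 'G557Y', 'L893Q', 'R192N', 'R978G']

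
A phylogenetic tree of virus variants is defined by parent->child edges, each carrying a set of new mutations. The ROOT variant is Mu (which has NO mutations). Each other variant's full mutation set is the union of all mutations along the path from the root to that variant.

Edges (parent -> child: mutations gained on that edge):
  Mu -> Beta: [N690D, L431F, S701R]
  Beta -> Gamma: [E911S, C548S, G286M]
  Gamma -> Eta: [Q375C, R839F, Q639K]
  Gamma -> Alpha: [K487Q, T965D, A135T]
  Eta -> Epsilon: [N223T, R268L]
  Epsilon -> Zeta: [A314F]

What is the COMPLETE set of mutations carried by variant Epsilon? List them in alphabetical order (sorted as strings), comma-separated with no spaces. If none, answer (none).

Answer: C548S,E911S,G286M,L431F,N223T,N690D,Q375C,Q639K,R268L,R839F,S701R

Derivation:
At Mu: gained [] -> total []
At Beta: gained ['N690D', 'L431F', 'S701R'] -> total ['L431F', 'N690D', 'S701R']
At Gamma: gained ['E911S', 'C548S', 'G286M'] -> total ['C548S', 'E911S', 'G286M', 'L431F', 'N690D', 'S701R']
At Eta: gained ['Q375C', 'R839F', 'Q639K'] -> total ['C548S', 'E911S', 'G286M', 'L431F', 'N690D', 'Q375C', 'Q639K', 'R839F', 'S701R']
At Epsilon: gained ['N223T', 'R268L'] -> total ['C548S', 'E911S', 'G286M', 'L431F', 'N223T', 'N690D', 'Q375C', 'Q639K', 'R268L', 'R839F', 'S701R']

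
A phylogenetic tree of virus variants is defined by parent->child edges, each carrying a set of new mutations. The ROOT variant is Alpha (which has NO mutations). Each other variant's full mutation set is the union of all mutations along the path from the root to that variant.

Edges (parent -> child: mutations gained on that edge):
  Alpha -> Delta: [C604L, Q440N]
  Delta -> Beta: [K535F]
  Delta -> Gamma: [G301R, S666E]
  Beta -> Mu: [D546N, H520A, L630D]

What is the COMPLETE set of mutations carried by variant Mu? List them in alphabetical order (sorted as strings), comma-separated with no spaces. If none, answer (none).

Answer: C604L,D546N,H520A,K535F,L630D,Q440N

Derivation:
At Alpha: gained [] -> total []
At Delta: gained ['C604L', 'Q440N'] -> total ['C604L', 'Q440N']
At Beta: gained ['K535F'] -> total ['C604L', 'K535F', 'Q440N']
At Mu: gained ['D546N', 'H520A', 'L630D'] -> total ['C604L', 'D546N', 'H520A', 'K535F', 'L630D', 'Q440N']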